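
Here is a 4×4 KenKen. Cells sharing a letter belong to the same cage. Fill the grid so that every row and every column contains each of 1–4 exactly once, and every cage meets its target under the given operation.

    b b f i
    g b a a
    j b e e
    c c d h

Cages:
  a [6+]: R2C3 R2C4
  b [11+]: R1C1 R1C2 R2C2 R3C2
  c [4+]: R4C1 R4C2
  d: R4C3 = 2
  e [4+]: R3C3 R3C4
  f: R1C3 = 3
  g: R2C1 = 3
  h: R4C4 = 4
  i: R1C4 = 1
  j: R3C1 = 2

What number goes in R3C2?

4

F is a freebie, so R1C3 = 3.
Cage i is given, which forces R1C4 = 1.
Cage g is given, which forces R2C1 = 3.
Cage j is a single given cell; hence R3C1 = 2.
Column 3 now contains 3, so R3C3 = 1.
1 is placed in column 4; hence R3C4 = 3.
Column 1 now contains 3, so R4C1 = 1.
Row 4 now contains 1; hence R4C2 = 3.
D is a freebie, so R4C3 = 2.
Cage h is given, leaving R4C4 = 4.
Column 1 already has 2, which forces R1C1 = 4.
Cage b needs sum 11, so R1C2 = 2.
The 4 cells of cage b must have sum 11; hence R2C2 = 1.
2 is placed in column 3; hence R2C3 = 4.
4 is placed in column 4, leaving R2C4 = 2.
Row 3 now contains 3, leaving R3C2 = 4.
The full grid is 4 2 3 1 / 3 1 4 2 / 2 4 1 3 / 1 3 2 4.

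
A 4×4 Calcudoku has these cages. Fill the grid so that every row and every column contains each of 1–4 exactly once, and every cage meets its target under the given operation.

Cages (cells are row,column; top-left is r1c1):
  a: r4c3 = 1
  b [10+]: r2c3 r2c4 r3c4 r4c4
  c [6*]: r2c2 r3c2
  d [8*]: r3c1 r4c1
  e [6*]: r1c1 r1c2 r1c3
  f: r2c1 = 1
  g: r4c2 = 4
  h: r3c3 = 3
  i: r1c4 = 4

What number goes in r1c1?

3

I is a freebie, leaving r1c4 = 4.
Cage f is given, which forces r2c1 = 1.
Cage h is given, so r3c3 = 3.
Cage g is a single given cell, so r4c2 = 4.
Cage a is given, which forces r4c3 = 1.
Cage e needs product 6, leaving r1c1 = 3.
Cage e needs product 6; hence r1c2 = 1.
Column 3 now contains 1; hence r1c3 = 2.
The two cells of cage c must have product 6, so r2c2 = 3.
Cage b needs sum 10, which forces r2c3 = 4.
Row 2 now contains 3, leaving r2c4 = 2.
Cage d needs two cells with product 8, which forces r3c1 = 4.
3 is placed in row 3, which forces r3c2 = 2.
Cage b needs sum 10, which forces r3c4 = 1.
Row 4 now contains 4, so r4c1 = 2.
2 is placed in column 4, so r4c4 = 3.
Filled in: 3 1 2 4 / 1 3 4 2 / 4 2 3 1 / 2 4 1 3.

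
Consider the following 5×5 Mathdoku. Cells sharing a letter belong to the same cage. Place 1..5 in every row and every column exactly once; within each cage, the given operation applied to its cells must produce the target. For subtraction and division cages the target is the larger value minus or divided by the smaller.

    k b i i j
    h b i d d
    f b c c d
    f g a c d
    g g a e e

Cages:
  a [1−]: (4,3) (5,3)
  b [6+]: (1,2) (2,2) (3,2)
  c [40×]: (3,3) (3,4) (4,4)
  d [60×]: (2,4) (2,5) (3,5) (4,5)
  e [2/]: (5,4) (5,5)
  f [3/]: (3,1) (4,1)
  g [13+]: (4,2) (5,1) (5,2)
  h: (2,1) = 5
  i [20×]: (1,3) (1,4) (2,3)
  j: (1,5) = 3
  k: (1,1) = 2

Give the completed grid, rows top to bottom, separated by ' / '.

K is a freebie; hence (1,1) = 2.
J is a freebie, leaving (1,5) = 3.
H is a freebie, which forces (2,1) = 5.
Column 1 now contains 5, which forces (5,1) = 4.
3 is placed in row 1, leaving (1,2) = 1.
Cage d needs product 60, leaving (2,4) = 3.
The 3 cells of cage g must have sum 13, so (4,2) = 4.
The 3 cells of cage g must have sum 13, so (5,2) = 5.
Row 2 already has 3; hence (2,2) = 2.
Cage i has product 20, which forces (2,3) = 1.
Row 2 now contains 1, so (2,5) = 4.
Cage b needs sum 6, so (3,2) = 3.
3 is placed in row 3, so (3,1) = 1.
Row 3 now contains 1, which forces (3,5) = 5.
The two cells of cage f must have quotient 3, so (4,1) = 3.
Row 4 now contains 3, leaving (4,3) = 2.
Row 4 now contains 2, so (4,4) = 5.
5 is placed in column 5, leaving (4,5) = 1.
Column 3 now contains 2, leaving (5,3) = 3.
Column 5 now contains 1, which forces (5,5) = 2.
The 3 cells of cage i must have product 20, which forces (1,3) = 5.
Column 4 already has 5; hence (1,4) = 4.
Column 3 now contains 2, so (3,3) = 4.
Cage c needs product 40, leaving (3,4) = 2.
Row 5 already has 2, leaving (5,4) = 1.

2 1 5 4 3 / 5 2 1 3 4 / 1 3 4 2 5 / 3 4 2 5 1 / 4 5 3 1 2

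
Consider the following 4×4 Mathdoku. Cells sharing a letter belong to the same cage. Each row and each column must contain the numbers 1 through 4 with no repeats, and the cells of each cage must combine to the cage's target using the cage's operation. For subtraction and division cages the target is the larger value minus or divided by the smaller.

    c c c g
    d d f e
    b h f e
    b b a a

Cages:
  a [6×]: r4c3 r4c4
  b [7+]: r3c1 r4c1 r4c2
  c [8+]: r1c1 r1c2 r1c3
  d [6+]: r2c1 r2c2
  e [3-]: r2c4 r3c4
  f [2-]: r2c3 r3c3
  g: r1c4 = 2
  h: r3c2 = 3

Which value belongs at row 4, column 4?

3

G is a freebie, so r1c4 = 2.
Cage h is given, so r3c2 = 3.
Column 4 already has 2, so r4c4 = 3.
Row 4 already has 3, leaving r4c3 = 2.
The two cells of cage f must have difference 2, which forces r2c3 = 3.
Cage b needs sum 7, leaving r3c1 = 2.
Cage f's pair has difference 2, leaving r3c3 = 1.
Row 3 already has 1, leaving r3c4 = 4.
Cage c has sum 8, so r1c1 = 3.
Cage c needs sum 8, which forces r1c2 = 1.
Column 3 now contains 1, leaving r1c3 = 4.
Column 1 already has 2; hence r2c1 = 4.
Cage d needs two cells with sum 6, leaving r2c2 = 2.
Column 4 now contains 4, so r2c4 = 1.
4 is placed in column 1, which forces r4c1 = 1.
Column 2 already has 1, leaving r4c2 = 4.
Filled in: 3 1 4 2 / 4 2 3 1 / 2 3 1 4 / 1 4 2 3.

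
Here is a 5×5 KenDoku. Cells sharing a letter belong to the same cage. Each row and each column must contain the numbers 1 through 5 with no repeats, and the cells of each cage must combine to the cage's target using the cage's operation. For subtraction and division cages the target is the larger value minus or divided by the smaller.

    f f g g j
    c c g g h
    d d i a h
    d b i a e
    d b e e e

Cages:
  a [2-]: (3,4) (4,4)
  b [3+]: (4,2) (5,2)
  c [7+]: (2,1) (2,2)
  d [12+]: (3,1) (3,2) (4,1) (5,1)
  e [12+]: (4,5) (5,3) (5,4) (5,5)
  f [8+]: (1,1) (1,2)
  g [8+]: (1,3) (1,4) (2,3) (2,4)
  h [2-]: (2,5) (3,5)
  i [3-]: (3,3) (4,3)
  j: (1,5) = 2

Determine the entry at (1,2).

5

Cage j is given; hence (1,5) = 2.
In column 3, 3 can only go at (5,3), so (5,3) = 3.
In row 2, 5 can only go at (2,5), so (2,5) = 5.
Cage h's pair has difference 2, which forces (3,5) = 3.
Column 5 already has 3, which forces (4,5) = 4.
Column 5 now contains 4, which forces (5,5) = 1.
The two cells of cage b must have sum 3, which forces (4,2) = 1.
Row 5 already has 1; hence (5,2) = 2.
The 4 cells of cage e must have sum 12, leaving (5,4) = 4.
The 4 cells of cage g must have sum 8; hence (1,3) = 4.
4 is placed in column 4, leaving (1,4) = 1.
Cage g needs sum 8, so (2,3) = 1.
The 4 cells of cage g must have sum 8; hence (2,4) = 2.
Cage d has sum 12; hence (3,1) = 1.
The 4 cells of cage d must have sum 12, so (3,2) = 4.
Column 4 now contains 1; hence (3,4) = 5.
Cage d has sum 12, which forces (4,1) = 2.
Row 4 now contains 2, leaving (4,3) = 5.
Cage a's pair has difference 2, which forces (4,4) = 3.
Row 5 already has 4; hence (5,1) = 5.
Column 1 already has 5, leaving (1,1) = 3.
Cage f needs two cells with sum 8, which forces (1,2) = 5.
The two cells of cage c must have sum 7; hence (2,1) = 4.
Column 2 now contains 4, which forces (2,2) = 3.
Row 3 already has 5, leaving (3,3) = 2.
Filled in: 3 5 4 1 2 / 4 3 1 2 5 / 1 4 2 5 3 / 2 1 5 3 4 / 5 2 3 4 1.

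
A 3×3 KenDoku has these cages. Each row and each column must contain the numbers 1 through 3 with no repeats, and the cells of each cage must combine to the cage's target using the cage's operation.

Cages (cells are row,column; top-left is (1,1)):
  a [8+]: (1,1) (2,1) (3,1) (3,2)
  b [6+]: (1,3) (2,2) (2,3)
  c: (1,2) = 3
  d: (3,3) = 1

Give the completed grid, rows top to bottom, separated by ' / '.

1 3 2 / 2 1 3 / 3 2 1

Cage c is given, so (1,2) = 3.
Cage a needs sum 8, leaving (3,2) = 2.
Cage d is given, so (3,3) = 1.
Column 3 now contains 1; hence (1,3) = 2.
2 is placed in column 2, which forces (2,2) = 1.
The 3 cells of cage b must have sum 6, leaving (2,3) = 3.
Row 3 now contains 1, so (3,1) = 3.
Row 1 now contains 2, leaving (1,1) = 1.
1 is placed in row 2, so (2,1) = 2.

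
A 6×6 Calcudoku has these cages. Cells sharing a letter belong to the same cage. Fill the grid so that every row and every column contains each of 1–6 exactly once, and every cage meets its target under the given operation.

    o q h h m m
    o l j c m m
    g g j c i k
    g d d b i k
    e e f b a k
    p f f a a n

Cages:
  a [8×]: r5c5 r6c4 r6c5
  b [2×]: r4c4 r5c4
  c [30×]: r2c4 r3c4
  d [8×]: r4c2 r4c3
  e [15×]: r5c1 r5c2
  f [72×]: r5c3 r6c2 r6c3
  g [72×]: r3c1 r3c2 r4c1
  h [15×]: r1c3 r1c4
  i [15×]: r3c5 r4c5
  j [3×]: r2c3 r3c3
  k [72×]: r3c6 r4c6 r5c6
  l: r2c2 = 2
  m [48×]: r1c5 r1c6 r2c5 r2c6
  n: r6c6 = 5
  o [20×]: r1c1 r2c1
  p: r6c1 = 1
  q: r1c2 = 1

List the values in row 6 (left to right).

Cage q is given, which forces r1c2 = 1.
Cage l is given; hence r2c2 = 2.
Column 2 now contains 2, leaving r4c2 = 4.
Row 4 now contains 4, so r4c3 = 2.
2 is placed in row 4; hence r4c4 = 1.
Column 4 already has 1, leaving r5c4 = 2.
Cage p is given, leaving r6c1 = 1.
Column 4 now contains 2, leaving r6c4 = 4.
4 is placed in row 6, leaving r6c5 = 2.
Cage n is a single given cell; hence r6c6 = 5.
The 3 cells of cage f must have product 72, which forces r5c3 = 4.
The 3 cells of cage a must have product 8, leaving r5c5 = 1.
The 4 cells of cage m must have product 48; hence r2c6 = 1.
The 3 cells of cage k must have product 72; hence r3c6 = 4.
4 is placed in column 6, which forces r1c6 = 2.
1 is placed in row 2, leaving r2c3 = 3.
Row 3 now contains 4, which forces r3c1 = 2.
Cage g needs product 72, which forces r3c2 = 6.
Cage j's pair has product 3, which forces r3c3 = 1.
Row 3 now contains 6, so r3c4 = 5.
Row 3 now contains 5, leaving r3c5 = 3.
Cage g has product 72, leaving r4c1 = 6.
Column 5 now contains 3; hence r4c5 = 5.
Row 4 already has 6, so r4c6 = 3.
3 is placed in column 6, which forces r5c6 = 6.
Column 2 already has 6; hence r6c2 = 3.
Column 3 now contains 3, leaving r6c3 = 6.
Column 3 now contains 3, so r1c3 = 5.
Column 4 already has 5, which forces r1c4 = 3.
Column 4 already has 5, which forces r2c4 = 6.
Row 2 now contains 6, leaving r2c5 = 4.
The two cells of cage e must have product 15, leaving r5c1 = 3.
Column 2 already has 3, so r5c2 = 5.
Row 1 now contains 5, leaving r1c1 = 4.
Column 5 now contains 4, so r1c5 = 6.
4 is placed in row 2, which forces r2c1 = 5.
The full grid is 4 1 5 3 6 2 / 5 2 3 6 4 1 / 2 6 1 5 3 4 / 6 4 2 1 5 3 / 3 5 4 2 1 6 / 1 3 6 4 2 5.

1 3 6 4 2 5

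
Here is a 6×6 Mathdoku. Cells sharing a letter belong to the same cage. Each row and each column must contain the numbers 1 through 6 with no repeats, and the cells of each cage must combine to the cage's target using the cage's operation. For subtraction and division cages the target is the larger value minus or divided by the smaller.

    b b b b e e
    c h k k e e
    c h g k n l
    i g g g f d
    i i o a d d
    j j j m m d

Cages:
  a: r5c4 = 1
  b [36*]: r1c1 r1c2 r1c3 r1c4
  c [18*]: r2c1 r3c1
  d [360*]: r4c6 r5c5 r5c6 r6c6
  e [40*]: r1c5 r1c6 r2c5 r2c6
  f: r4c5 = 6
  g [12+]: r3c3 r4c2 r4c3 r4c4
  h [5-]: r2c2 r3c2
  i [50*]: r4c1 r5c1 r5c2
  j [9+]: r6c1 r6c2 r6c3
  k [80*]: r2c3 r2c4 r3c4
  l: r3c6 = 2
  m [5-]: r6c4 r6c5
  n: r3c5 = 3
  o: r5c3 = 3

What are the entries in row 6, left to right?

4 3 2 6 1 5

Cage k has product 80; hence r2c3 = 4.
The 3 cells of cage k must have product 80, which forces r2c4 = 5.
Cage k needs product 80, so r3c4 = 4.
Cage n is given, leaving r3c5 = 3.
Cage l is given; hence r3c6 = 2.
Cage i has product 50, which forces r4c1 = 5.
Cage f is a single given cell, which forces r4c5 = 6.
The 3 cells of cage i must have product 50, so r5c1 = 2.
Cage i needs product 50, so r5c2 = 5.
Cage o is a single given cell, which forces r5c3 = 3.
A is a freebie; hence r5c4 = 1.
Row 5 already has 5, leaving r5c5 = 4.
Row 5 now contains 4, so r5c6 = 6.
Column 4 already has 1, leaving r6c4 = 6.
Column 5 already has 6, so r6c5 = 1.
The 4 cells of cage e must have product 40, leaving r1c5 = 5.
Cage e has product 40, so r1c6 = 4.
Cage c needs two cells with product 18; hence r2c1 = 3.
1 is placed in column 5, so r2c5 = 2.
2 is placed in column 6; hence r2c6 = 1.
Row 3 already has 3, so r3c1 = 6.
Row 3 now contains 6, which forces r3c2 = 1.
Row 3 now contains 6, which forces r3c3 = 5.
The 4 cells of cage d must have product 360; hence r4c6 = 3.
Column 1 already has 3, which forces r6c1 = 4.
Row 6 already has 4; hence r6c2 = 3.
Cage j needs sum 9, leaving r6c3 = 2.
The 4 cells of cage d must have product 360; hence r6c6 = 5.
6 is placed in column 1; hence r1c1 = 1.
Cage b has product 36; hence r1c2 = 2.
Cage b needs product 36, leaving r1c3 = 6.
Cage b has product 36, so r1c4 = 3.
1 is placed in row 2, which forces r2c2 = 6.
The 4 cells of cage g must have sum 12, so r4c2 = 4.
Column 3 already has 2, leaving r4c3 = 1.
Row 4 already has 3, so r4c4 = 2.
Filled in: 1 2 6 3 5 4 / 3 6 4 5 2 1 / 6 1 5 4 3 2 / 5 4 1 2 6 3 / 2 5 3 1 4 6 / 4 3 2 6 1 5.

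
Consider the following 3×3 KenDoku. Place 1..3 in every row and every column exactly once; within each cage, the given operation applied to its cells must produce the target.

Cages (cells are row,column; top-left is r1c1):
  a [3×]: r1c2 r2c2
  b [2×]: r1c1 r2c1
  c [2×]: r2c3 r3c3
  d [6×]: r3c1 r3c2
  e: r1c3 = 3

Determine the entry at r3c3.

1

Cage e is a single given cell, so r1c3 = 3.
Row 1 now contains 3, which forces r1c2 = 1.
The two cells of cage a must have product 3, so r2c2 = 3.
3 is placed in column 2, so r3c2 = 2.
Row 3 already has 2; hence r3c3 = 1.
1 is placed in row 1, leaving r1c1 = 2.
The two cells of cage b must have product 2; hence r2c1 = 1.
1 is placed in column 3, which forces r2c3 = 2.
Row 3 already has 2, which forces r3c1 = 3.
Completed grid: 2 1 3 / 1 3 2 / 3 2 1.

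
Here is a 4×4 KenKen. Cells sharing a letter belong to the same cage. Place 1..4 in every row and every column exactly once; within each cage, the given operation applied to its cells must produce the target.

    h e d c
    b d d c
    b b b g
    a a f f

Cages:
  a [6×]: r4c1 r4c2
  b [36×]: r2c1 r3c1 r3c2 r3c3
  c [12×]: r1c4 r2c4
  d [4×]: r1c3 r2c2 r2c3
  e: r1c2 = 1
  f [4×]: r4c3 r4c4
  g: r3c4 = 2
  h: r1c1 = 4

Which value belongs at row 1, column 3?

H is a freebie, so r1c1 = 4.
E is a freebie, which forces r1c2 = 1.
Row 1 already has 1, which forces r1c3 = 2.
Row 1 now contains 4; hence r1c4 = 3.
Cage b needs product 36; hence r2c1 = 3.
Column 2 now contains 1, which forces r2c2 = 2.
Column 4 already has 3, leaving r2c4 = 4.
4 is placed in column 1, leaving r3c1 = 1.
G is a freebie, so r3c4 = 2.
Column 1 already has 3, so r4c1 = 2.
Column 2 now contains 2, which forces r4c2 = 3.
4 is placed in column 4; hence r4c4 = 1.
Row 2 already has 4, which forces r2c3 = 1.
3 is placed in column 2, which forces r3c2 = 4.
Cage b needs product 36, leaving r3c3 = 3.
1 is placed in row 4, leaving r4c3 = 4.
The full grid is 4 1 2 3 / 3 2 1 4 / 1 4 3 2 / 2 3 4 1.

2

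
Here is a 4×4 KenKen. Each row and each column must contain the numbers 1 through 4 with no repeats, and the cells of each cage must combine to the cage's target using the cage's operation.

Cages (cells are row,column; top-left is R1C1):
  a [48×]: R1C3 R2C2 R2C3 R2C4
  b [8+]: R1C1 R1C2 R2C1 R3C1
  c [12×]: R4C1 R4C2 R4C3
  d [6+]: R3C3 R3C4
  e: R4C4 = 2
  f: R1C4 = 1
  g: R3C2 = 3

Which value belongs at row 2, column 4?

Cage f is a single given cell; hence R1C4 = 1.
G is a freebie; hence R3C2 = 3.
E is a freebie, which forces R4C4 = 2.
The 4 cells of cage b must have sum 8, so R1C1 = 3.
Row 1 now contains 1, which forces R1C2 = 2.
Row 1 now contains 2; hence R1C3 = 4.
The two cells of cage d must have sum 6, leaving R3C3 = 2.
Column 4 already has 2, so R3C4 = 4.
Cage b needs sum 8, leaving R2C1 = 2.
Cage a needs product 48, which forces R2C2 = 4.
The 4 cells of cage a must have product 48, so R2C3 = 1.
4 is placed in column 4; hence R2C4 = 3.
2 is placed in row 3, which forces R3C1 = 1.
Column 1 already has 1, leaving R4C1 = 4.
4 is placed in column 2, so R4C2 = 1.
Cage c has product 12, leaving R4C3 = 3.
The full grid is 3 2 4 1 / 2 4 1 3 / 1 3 2 4 / 4 1 3 2.

3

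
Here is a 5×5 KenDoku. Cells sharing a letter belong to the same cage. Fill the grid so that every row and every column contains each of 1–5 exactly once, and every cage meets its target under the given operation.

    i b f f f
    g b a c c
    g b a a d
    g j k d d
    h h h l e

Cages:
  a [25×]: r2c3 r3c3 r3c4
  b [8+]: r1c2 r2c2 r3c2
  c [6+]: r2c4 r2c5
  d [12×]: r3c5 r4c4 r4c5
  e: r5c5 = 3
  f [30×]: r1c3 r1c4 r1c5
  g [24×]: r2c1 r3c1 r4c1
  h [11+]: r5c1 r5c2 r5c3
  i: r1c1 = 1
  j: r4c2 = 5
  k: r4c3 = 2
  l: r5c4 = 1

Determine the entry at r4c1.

4

I is a freebie, which forces r1c1 = 1.
The 3 cells of cage a must have product 25; hence r2c3 = 5.
Cage a needs product 25, leaving r3c3 = 1.
Cage a has product 25, so r3c4 = 5.
Cage j is given, leaving r4c2 = 5.
Cage k is given, so r4c3 = 2.
Column 3 already has 2, which forces r5c3 = 4.
L is a freebie; hence r5c4 = 1.
Cage e is given, so r5c5 = 3.
Column 3 already has 2; hence r1c3 = 3.
Cage f needs product 30, leaving r1c4 = 2.
Cage f needs product 30, leaving r1c5 = 5.
Cage b needs sum 8, which forces r2c2 = 1.
2 is placed in column 4, leaving r2c4 = 4.
Row 2 now contains 4, leaving r2c5 = 2.
Cage d needs product 12, which forces r3c5 = 4.
Cage d needs product 12; hence r4c4 = 3.
Cage d needs product 12; hence r4c5 = 1.
Cage h has sum 11, so r5c1 = 5.
Row 5 already has 4, so r5c2 = 2.
Row 1 now contains 3, leaving r1c2 = 4.
Row 2 now contains 2, leaving r2c1 = 3.
The 3 cells of cage g must have product 24; hence r3c1 = 2.
Row 3 now contains 4, which forces r3c2 = 3.
3 is placed in row 4, so r4c1 = 4.
Filled in: 1 4 3 2 5 / 3 1 5 4 2 / 2 3 1 5 4 / 4 5 2 3 1 / 5 2 4 1 3.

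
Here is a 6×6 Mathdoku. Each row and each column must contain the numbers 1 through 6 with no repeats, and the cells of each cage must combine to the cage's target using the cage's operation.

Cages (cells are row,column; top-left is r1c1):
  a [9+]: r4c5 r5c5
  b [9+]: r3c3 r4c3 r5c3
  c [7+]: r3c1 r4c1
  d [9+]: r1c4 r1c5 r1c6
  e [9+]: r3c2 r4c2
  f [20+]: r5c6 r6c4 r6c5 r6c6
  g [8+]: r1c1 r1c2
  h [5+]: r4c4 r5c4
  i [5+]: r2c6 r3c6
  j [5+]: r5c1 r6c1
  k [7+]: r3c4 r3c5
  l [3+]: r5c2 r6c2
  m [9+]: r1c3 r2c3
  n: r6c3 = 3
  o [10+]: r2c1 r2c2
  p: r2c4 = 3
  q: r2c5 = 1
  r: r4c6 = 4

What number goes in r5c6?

5

P is a freebie, so r2c4 = 3.
Q is a freebie, so r2c5 = 1.
Cage r is a single given cell, so r4c6 = 4.
Cage n is a single given cell, leaving r6c3 = 3.
Column 6 now contains 4, which forces r2c6 = 2.
Cage i's pair has sum 5; hence r3c6 = 3.
Cage h's pair has sum 5, so r4c4 = 1.
Cage h's pair has sum 5, so r5c4 = 4.
Cage f has sum 20, which forces r5c6 = 5.
Column 4 now contains 4; hence r6c4 = 5.
5 is placed in row 6, leaving r6c5 = 4.
Cage f has sum 20; hence r6c6 = 6.
Column 6 now contains 6; hence r1c6 = 1.
Column 4 now contains 5; hence r3c4 = 2.
Cage k needs two cells with sum 7, which forces r3c5 = 5.
Cage j's pair has sum 5; hence r5c1 = 3.
3 is placed in row 5, so r5c5 = 6.
Cage j's pair has sum 5, so r6c1 = 2.
Row 6 now contains 2; hence r6c2 = 1.
Column 4 already has 2, leaving r1c4 = 6.
6 is placed in column 5, so r1c5 = 2.
Cage c needs two cells with sum 7, which forces r3c1 = 1.
1 is placed in row 3, so r3c3 = 6.
The two cells of cage c must have sum 7, which forces r4c1 = 6.
Column 3 now contains 6, which forces r4c3 = 2.
6 is placed in column 5, so r4c5 = 3.
1 is placed in column 2; hence r5c2 = 2.
Column 3 now contains 2; hence r5c3 = 1.
Row 1 already has 6; hence r1c1 = 5.
Row 1 now contains 2, which forces r1c2 = 3.
5 is placed in row 1; hence r1c3 = 4.
Column 1 now contains 6, leaving r2c1 = 4.
The two cells of cage o must have sum 10; hence r2c2 = 6.
Column 3 now contains 4, leaving r2c3 = 5.
6 is placed in row 3; hence r3c2 = 4.
Row 4 already has 3; hence r4c2 = 5.
The full grid is 5 3 4 6 2 1 / 4 6 5 3 1 2 / 1 4 6 2 5 3 / 6 5 2 1 3 4 / 3 2 1 4 6 5 / 2 1 3 5 4 6.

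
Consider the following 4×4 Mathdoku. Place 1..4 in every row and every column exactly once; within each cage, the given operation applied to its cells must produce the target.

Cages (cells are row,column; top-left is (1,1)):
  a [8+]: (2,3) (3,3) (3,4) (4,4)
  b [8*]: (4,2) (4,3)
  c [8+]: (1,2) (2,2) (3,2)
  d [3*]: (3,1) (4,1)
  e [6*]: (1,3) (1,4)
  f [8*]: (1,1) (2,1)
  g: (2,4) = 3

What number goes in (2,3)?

1

Cage g is a single given cell, leaving (2,4) = 3.
The two cells of cage e must have product 6, so (1,3) = 3.
Column 4 already has 3, which forces (1,4) = 2.
2 is placed in row 1, leaving (1,1) = 4.
4 is placed in row 1; hence (1,2) = 1.
Cage f needs two cells with product 8, leaving (2,1) = 2.
1 is placed in column 2; hence (2,2) = 4.
Row 2 now contains 2; hence (2,3) = 1.
The 3 cells of cage c must have sum 8, so (3,2) = 3.
1 is placed in column 3, so (3,3) = 2.
Column 2 now contains 4; hence (4,2) = 2.
Column 3 already has 2, leaving (4,3) = 4.
Row 4 already has 4, which forces (4,4) = 1.
Row 3 already has 3; hence (3,1) = 1.
Column 4 now contains 1, leaving (3,4) = 4.
Row 4 now contains 1, so (4,1) = 3.
Completed grid: 4 1 3 2 / 2 4 1 3 / 1 3 2 4 / 3 2 4 1.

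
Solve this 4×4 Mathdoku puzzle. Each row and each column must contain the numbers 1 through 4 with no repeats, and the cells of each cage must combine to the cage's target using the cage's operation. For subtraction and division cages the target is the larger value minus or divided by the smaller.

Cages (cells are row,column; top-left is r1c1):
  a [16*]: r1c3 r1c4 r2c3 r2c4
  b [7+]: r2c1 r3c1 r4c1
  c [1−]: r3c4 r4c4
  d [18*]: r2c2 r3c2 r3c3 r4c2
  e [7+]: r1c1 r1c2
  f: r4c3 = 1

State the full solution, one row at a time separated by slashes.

Cage d needs product 18, which forces r3c3 = 3.
F is a freebie, leaving r4c3 = 1.
Row 1 needs a 1, and only r1c4 is open for it.
Cage a has product 16; hence r1c3 = 2.
Cage a needs product 16, so r2c3 = 4.
Column 4 already has 1; hence r2c4 = 2.
2 is placed in column 4; hence r3c4 = 4.
Cage c's pair has difference 1; hence r4c4 = 3.
Row 2 now contains 2, which forces r2c1 = 1.
The 4 cells of cage d must have product 18, leaving r2c2 = 3.
The 3 cells of cage b must have sum 7, which forces r3c1 = 2.
Cage d needs product 18; hence r3c2 = 1.
Cage b has sum 7, which forces r4c1 = 4.
3 is placed in row 4, so r4c2 = 2.
Column 1 now contains 4, which forces r1c1 = 3.
Column 2 now contains 3; hence r1c2 = 4.

3 4 2 1 / 1 3 4 2 / 2 1 3 4 / 4 2 1 3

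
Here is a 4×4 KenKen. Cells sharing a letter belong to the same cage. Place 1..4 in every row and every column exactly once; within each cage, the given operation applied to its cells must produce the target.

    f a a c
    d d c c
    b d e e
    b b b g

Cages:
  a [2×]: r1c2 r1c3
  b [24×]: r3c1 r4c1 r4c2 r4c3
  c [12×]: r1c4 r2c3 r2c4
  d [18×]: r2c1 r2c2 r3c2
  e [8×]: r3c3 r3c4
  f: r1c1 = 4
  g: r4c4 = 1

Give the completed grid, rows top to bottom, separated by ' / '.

4 1 2 3 / 3 2 1 4 / 1 3 4 2 / 2 4 3 1

F is a freebie, leaving r1c1 = 4.
Cage d needs product 18; hence r2c1 = 3.
Cage d needs product 18, leaving r2c2 = 2.
The 3 cells of cage d must have product 18, leaving r3c2 = 3.
Cage g is given; hence r4c4 = 1.
Column 2 now contains 2; hence r1c2 = 1.
Cage a's pair has product 2, leaving r1c3 = 2.
Cage c needs product 12, so r1c4 = 3.
Cage c has product 12; hence r2c3 = 1.
1 is placed in column 4; hence r2c4 = 4.
The 4 cells of cage b must have product 24, leaving r3c1 = 1.
Column 3 now contains 2, leaving r3c3 = 4.
4 is placed in column 4, leaving r3c4 = 2.
Row 4 now contains 1, so r4c1 = 2.
Row 4 now contains 1, leaving r4c2 = 4.
The 4 cells of cage b must have product 24; hence r4c3 = 3.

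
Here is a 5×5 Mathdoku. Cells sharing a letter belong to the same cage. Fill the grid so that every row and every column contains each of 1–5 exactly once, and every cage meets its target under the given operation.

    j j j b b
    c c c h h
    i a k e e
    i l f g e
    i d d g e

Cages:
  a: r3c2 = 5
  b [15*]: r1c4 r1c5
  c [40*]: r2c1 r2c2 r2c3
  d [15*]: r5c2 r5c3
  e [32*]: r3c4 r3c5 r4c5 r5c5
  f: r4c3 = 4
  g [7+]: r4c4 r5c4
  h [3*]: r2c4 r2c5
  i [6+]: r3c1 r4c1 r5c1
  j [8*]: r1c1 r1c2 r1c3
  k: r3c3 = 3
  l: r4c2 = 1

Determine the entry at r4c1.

3

Cage a is a single given cell; hence r3c2 = 5.
Cage k is given; hence r3c3 = 3.
The 4 cells of cage e must have product 32, leaving r3c4 = 4.
L is a freebie, so r4c2 = 1.
Cage f is given, so r4c3 = 4.
4 is placed in row 4; hence r4c5 = 2.
5 is placed in column 2, leaving r5c2 = 3.
Column 3 now contains 3, leaving r5c3 = 5.
Row 5 now contains 5, which forces r5c4 = 2.
The 3 cells of cage c must have product 40; hence r2c1 = 5.
Cage c needs product 40, which forces r2c2 = 4.
Column 3 already has 5, so r2c3 = 2.
The 3 cells of cage i must have sum 6, leaving r3c1 = 2.
Column 5 now contains 2, which forces r3c5 = 1.
Row 4 already has 2, so r4c1 = 3.
Cage g needs two cells with sum 7, leaving r4c4 = 5.
2 is placed in row 5; hence r5c1 = 1.
Cage e needs product 32, leaving r5c5 = 4.
1 is placed in column 1, leaving r1c1 = 4.
Column 2 already has 4, so r1c2 = 2.
Column 3 now contains 2, so r1c3 = 1.
Column 4 already has 5, so r1c4 = 3.
Cage b needs two cells with product 15, which forces r1c5 = 5.
The two cells of cage h must have product 3, so r2c4 = 1.
Column 5 already has 1, leaving r2c5 = 3.
Completed grid: 4 2 1 3 5 / 5 4 2 1 3 / 2 5 3 4 1 / 3 1 4 5 2 / 1 3 5 2 4.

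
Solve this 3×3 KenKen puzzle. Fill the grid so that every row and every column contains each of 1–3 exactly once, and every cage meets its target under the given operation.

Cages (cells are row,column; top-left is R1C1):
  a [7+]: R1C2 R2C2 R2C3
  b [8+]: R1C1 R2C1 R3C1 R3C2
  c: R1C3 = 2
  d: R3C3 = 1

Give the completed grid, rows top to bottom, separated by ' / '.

1 3 2 / 2 1 3 / 3 2 1

Cage c is given, so R1C3 = 2.
Column 3 now contains 2, leaving R2C3 = 3.
Cage b has sum 8, so R3C2 = 2.
D is a freebie, so R3C3 = 1.
Cage b needs sum 8, so R1C1 = 1.
2 is placed in row 1, which forces R1C2 = 3.
Cage b needs sum 8, which forces R2C1 = 2.
Row 2 now contains 3; hence R2C2 = 1.
Row 3 already has 1, leaving R3C1 = 3.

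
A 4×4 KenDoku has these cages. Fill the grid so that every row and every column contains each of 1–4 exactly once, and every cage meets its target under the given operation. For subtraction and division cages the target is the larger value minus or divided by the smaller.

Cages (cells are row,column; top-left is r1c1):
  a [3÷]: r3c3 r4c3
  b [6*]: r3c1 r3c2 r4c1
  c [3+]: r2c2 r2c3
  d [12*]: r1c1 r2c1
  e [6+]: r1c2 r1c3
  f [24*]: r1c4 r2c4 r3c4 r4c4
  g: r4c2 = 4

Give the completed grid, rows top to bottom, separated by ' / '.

Cage g is given, which forces r4c2 = 4.
Column 2 now contains 4, leaving r1c2 = 2.
The two cells of cage e must have sum 6, which forces r1c3 = 4.
2 is placed in column 2, leaving r2c2 = 1.
Row 2 now contains 1, which forces r2c3 = 2.
1 is placed in column 2; hence r3c2 = 3.
Row 3 now contains 3, which forces r3c3 = 1.
1 is placed in column 3, leaving r4c3 = 3.
Row 1 already has 4, so r1c1 = 3.
Row 1 now contains 3, which forces r1c4 = 1.
The two cells of cage d must have product 12; hence r2c1 = 4.
Row 2 already has 4, leaving r2c4 = 3.
1 is placed in row 3; hence r3c1 = 2.
Row 3 now contains 2, so r3c4 = 4.
Cage b needs product 6, which forces r4c1 = 1.
1 is placed in column 4, leaving r4c4 = 2.

3 2 4 1 / 4 1 2 3 / 2 3 1 4 / 1 4 3 2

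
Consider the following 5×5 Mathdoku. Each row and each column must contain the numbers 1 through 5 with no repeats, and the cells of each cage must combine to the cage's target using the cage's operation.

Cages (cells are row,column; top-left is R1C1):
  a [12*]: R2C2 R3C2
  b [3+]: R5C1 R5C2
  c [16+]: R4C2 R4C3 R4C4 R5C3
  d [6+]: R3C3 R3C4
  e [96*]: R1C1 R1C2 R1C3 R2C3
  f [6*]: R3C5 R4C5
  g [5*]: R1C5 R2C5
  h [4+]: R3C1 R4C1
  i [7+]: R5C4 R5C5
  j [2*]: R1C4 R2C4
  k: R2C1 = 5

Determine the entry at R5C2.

1

Cage k is a single given cell; hence R2C1 = 5.
Cage e needs product 96, leaving R2C3 = 4.
Row 2 now contains 5, so R2C5 = 1.
4 is placed in column 3, so R5C3 = 5.
Cage j's pair has product 2, leaving R1C4 = 1.
Column 5 now contains 1; hence R1C5 = 5.
4 is placed in row 2; hence R2C2 = 3.
1 is placed in row 2, which forces R2C4 = 2.
Cage a needs two cells with product 12, leaving R3C2 = 4.
Row 3 already has 4, so R3C4 = 5.
Column 2 already has 4, leaving R4C2 = 5.
Cage c needs sum 16, leaving R4C3 = 2.
Column 4 now contains 5, so R4C4 = 4.
2 is placed in row 4, which forces R4C5 = 3.
Column 4 now contains 4, so R5C4 = 3.
Column 5 now contains 3, so R5C5 = 4.
The 4 cells of cage e must have product 96, so R1C1 = 4.
Column 2 already has 4; hence R1C2 = 2.
Column 3 already has 2, so R1C3 = 3.
Cage h's pair has sum 4, leaving R3C1 = 3.
Column 3 already has 2, leaving R3C3 = 1.
Column 5 now contains 3, which forces R3C5 = 2.
Row 4 already has 3, leaving R4C1 = 1.
1 is placed in column 1, which forces R5C1 = 2.
2 is placed in column 2; hence R5C2 = 1.
Completed grid: 4 2 3 1 5 / 5 3 4 2 1 / 3 4 1 5 2 / 1 5 2 4 3 / 2 1 5 3 4.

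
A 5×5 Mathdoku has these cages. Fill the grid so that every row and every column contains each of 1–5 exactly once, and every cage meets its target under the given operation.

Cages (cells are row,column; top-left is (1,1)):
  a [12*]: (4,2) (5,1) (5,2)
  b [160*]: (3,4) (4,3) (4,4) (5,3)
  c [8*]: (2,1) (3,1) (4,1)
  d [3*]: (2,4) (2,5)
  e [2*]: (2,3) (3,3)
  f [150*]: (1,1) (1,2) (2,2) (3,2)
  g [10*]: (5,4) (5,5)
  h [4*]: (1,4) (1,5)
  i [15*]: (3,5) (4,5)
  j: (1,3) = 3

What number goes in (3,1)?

Cage f needs product 150, leaving (1,1) = 5.
Cage j is given; hence (1,3) = 3.
3 is placed in row 1, so (1,2) = 2.
In row 2, 4 can only go at (2,1), so (2,1) = 4.
The only place for 2 in row 2 is (2,3).
2 is placed in column 3; hence (3,3) = 1.
1 is placed in row 3, which forces (3,1) = 2.
Row 3 now contains 2; hence (3,4) = 4.
Cage c has product 8; hence (4,1) = 1.
4 is placed in column 4; hence (4,4) = 2.
Column 1 already has 1, so (5,1) = 3.
Column 4 now contains 2; hence (5,4) = 5.
Row 5 already has 5, leaving (5,5) = 2.
4 is placed in column 4, which forces (1,4) = 1.
Cage h's pair has product 4, so (1,5) = 4.
Column 4 now contains 1, leaving (2,4) = 3.
Row 2 now contains 3, leaving (2,5) = 1.
The 3 cells of cage a must have product 12, which forces (4,2) = 4.
The 4 cells of cage b must have product 160, which forces (4,3) = 5.
5 is placed in row 4, which forces (4,5) = 3.
Cage a has product 12, leaving (5,2) = 1.
Row 5 already has 5; hence (5,3) = 4.
Row 2 now contains 3, which forces (2,2) = 5.
Cage f has product 150, leaving (3,2) = 3.
Column 5 now contains 3; hence (3,5) = 5.
The full grid is 5 2 3 1 4 / 4 5 2 3 1 / 2 3 1 4 5 / 1 4 5 2 3 / 3 1 4 5 2.

2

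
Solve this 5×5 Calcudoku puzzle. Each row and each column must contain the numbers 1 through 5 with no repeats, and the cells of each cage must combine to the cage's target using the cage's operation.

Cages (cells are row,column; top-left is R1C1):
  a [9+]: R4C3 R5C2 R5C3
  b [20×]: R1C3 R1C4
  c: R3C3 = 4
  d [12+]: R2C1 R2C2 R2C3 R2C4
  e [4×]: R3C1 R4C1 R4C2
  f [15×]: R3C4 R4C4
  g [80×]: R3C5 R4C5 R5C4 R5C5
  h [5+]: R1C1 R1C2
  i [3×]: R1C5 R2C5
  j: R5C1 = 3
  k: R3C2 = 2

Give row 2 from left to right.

K is a freebie, so R3C2 = 2.
Cage c is a single given cell, leaving R3C3 = 4.
Column 2 already has 2; hence R4C2 = 1.
Cage j is a single given cell, so R5C1 = 3.
Column 3 already has 4, so R1C3 = 5.
Cage b needs two cells with product 20, leaving R1C4 = 4.
2 is placed in row 3, leaving R3C1 = 1.
Row 3 already has 1, so R3C5 = 5.
Row 4 already has 1; hence R4C1 = 4.
Cage a has sum 9, so R4C3 = 3.
Row 4 now contains 3; hence R4C4 = 5.
4 is placed in row 4; hence R4C5 = 2.
Column 4 now contains 4, so R5C4 = 2.
Column 1 already has 1, so R1C1 = 2.
4 is placed in row 1, which forces R1C2 = 3.
Row 1 already has 3; hence R1C5 = 1.
The 4 cells of cage d must have sum 12, leaving R2C1 = 5.
Cage d needs sum 12, so R2C2 = 4.
The 4 cells of cage d must have sum 12, leaving R2C3 = 2.
Column 4 already has 2; hence R2C4 = 1.
Column 5 now contains 1, which forces R2C5 = 3.
Row 3 now contains 5, so R3C4 = 3.
Cage a has sum 9, so R5C2 = 5.
Row 5 already has 2; hence R5C3 = 1.
Cage g needs product 80, so R5C5 = 4.
The full grid is 2 3 5 4 1 / 5 4 2 1 3 / 1 2 4 3 5 / 4 1 3 5 2 / 3 5 1 2 4.

5 4 2 1 3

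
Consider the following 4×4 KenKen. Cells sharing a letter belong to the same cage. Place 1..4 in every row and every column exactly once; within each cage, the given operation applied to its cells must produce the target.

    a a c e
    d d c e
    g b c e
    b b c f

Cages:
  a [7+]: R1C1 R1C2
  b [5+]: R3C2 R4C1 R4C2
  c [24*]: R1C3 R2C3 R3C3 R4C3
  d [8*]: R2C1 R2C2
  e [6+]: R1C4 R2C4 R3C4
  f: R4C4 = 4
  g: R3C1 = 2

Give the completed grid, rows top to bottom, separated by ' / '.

Cage g is given, which forces R3C1 = 2.
Row 3 already has 2, leaving R3C2 = 1.
Row 3 now contains 1, so R3C4 = 3.
Column 1 already has 2, so R4C1 = 1.
Column 2 already has 1, leaving R4C2 = 3.
Cage f is a single given cell, which forces R4C4 = 4.
Cage a's pair has sum 7, leaving R1C1 = 3.
Column 2 now contains 3; hence R1C2 = 4.
Row 1 already has 3, so R1C3 = 1.
1 is placed in row 1, so R1C4 = 2.
Column 1 already has 2; hence R2C1 = 4.
Cage d needs two cells with product 8; hence R2C2 = 2.
Column 3 already has 1, which forces R2C3 = 3.
Column 4 already has 2; hence R2C4 = 1.
Row 3 already has 3, so R3C3 = 4.
Row 4 already has 4, so R4C3 = 2.

3 4 1 2 / 4 2 3 1 / 2 1 4 3 / 1 3 2 4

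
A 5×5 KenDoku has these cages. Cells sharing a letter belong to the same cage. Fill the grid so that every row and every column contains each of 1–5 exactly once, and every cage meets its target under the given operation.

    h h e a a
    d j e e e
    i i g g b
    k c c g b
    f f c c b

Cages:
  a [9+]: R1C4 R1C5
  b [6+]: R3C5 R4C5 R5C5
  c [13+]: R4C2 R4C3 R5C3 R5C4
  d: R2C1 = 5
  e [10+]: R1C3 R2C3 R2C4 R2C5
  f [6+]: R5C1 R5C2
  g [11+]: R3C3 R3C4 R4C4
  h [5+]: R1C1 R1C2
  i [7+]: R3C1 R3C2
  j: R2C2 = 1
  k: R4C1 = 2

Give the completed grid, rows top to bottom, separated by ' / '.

3 2 1 4 5 / 5 1 2 3 4 / 4 3 5 1 2 / 2 4 3 5 1 / 1 5 4 2 3

Cage d is a single given cell; hence R2C1 = 5.
Cage j is given, which forces R2C2 = 1.
Cage k is given, which forces R4C1 = 2.
Cage e has sum 10, which forces R1C3 = 1.
Row 1 already has 1, which forces R1C1 = 3.
Cage h's pair has sum 5, so R1C2 = 2.
Column 1 now contains 3, so R3C1 = 4.
4 is placed in row 3, so R3C2 = 3.
Column 1 already has 4; hence R5C1 = 1.
Column 2 already has 2, leaving R5C2 = 5.
Column 2 already has 5, so R4C2 = 4.
Cage c needs sum 13, which forces R4C3 = 3.
4 is placed in row 4, so R4C4 = 5.
3 is placed in row 4, which forces R4C5 = 1.
5 is placed in column 4, leaving R1C4 = 4.
Cage a needs two cells with sum 9, leaving R1C5 = 5.
Cage g has sum 11, which forces R3C3 = 5.
Cage g has sum 11, which forces R3C4 = 1.
1 is placed in column 5, leaving R3C5 = 2.
Column 4 now contains 4, which forces R5C4 = 2.
Cage b needs sum 6; hence R5C5 = 3.
Cage e needs sum 10; hence R2C3 = 2.
Column 4 already has 2, so R2C4 = 3.
Column 5 now contains 3, so R2C5 = 4.
Row 5 now contains 2, leaving R5C3 = 4.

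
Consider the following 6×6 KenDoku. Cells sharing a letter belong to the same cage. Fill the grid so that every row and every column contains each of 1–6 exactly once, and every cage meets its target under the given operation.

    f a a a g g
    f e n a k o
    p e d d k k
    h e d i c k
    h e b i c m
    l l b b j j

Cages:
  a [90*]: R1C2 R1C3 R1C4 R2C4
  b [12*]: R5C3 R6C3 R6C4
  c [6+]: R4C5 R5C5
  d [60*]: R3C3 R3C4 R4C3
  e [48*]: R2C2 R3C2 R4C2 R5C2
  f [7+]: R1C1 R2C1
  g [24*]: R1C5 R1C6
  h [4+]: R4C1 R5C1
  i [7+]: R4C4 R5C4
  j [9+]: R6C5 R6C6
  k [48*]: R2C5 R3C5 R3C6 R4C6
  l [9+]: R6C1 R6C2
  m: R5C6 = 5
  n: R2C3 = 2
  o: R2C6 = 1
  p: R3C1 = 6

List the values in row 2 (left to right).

5 4 2 6 3 1

Cage n is a single given cell; hence R2C3 = 2.
O is a freebie, so R2C6 = 1.
Cage p is a single given cell, which forces R3C1 = 6.
Cage m is given, leaving R5C6 = 5.
In row 6, 2 can only go at R6C4, so R6C4 = 2.
The only place for 1 in row 6 is R6C3.
Column 3 already has 1, which forces R5C3 = 6.
The only place for 2 in column 1 is R1C1.
Cage f's pair has sum 7, so R2C1 = 5.
In column 1, 4 can only go at R6C1, so R6C1 = 4.
Cage l needs two cells with sum 9, leaving R6C2 = 5.
Column 2 needs a 3, and only R1C2 is open for it.
3 is placed in row 1, leaving R1C3 = 5.
Cage a has product 90, leaving R1C4 = 1.
The 4 cells of cage a must have product 90; hence R2C4 = 6.
Row 2 now contains 6; hence R2C2 = 4.
4 is placed in row 2, so R2C5 = 3.
Cage d has product 60, so R3C4 = 5.
Cage e needs product 48, leaving R4C2 = 6.
Column 5 now contains 3; hence R6C5 = 6.
6 is placed in row 6, so R6C6 = 3.
Column 5 now contains 6, so R1C5 = 4.
Cage g's pair has product 24, leaving R1C6 = 6.
Cage k has product 48, which forces R3C5 = 2.
Cage k needs product 48, leaving R3C6 = 4.
Column 5 already has 2; hence R4C5 = 5.
Cage k has product 48, so R4C6 = 2.
Column 5 already has 2; hence R5C5 = 1.
Row 3 already has 2; hence R3C2 = 1.
4 is placed in row 3; hence R3C3 = 3.
The two cells of cage h must have sum 4, leaving R4C1 = 1.
Cage d needs product 60; hence R4C3 = 4.
Row 4 now contains 4, leaving R4C4 = 3.
Row 5 now contains 1, so R5C1 = 3.
Row 5 now contains 1, so R5C2 = 2.
Column 4 already has 3, which forces R5C4 = 4.
The full grid is 2 3 5 1 4 6 / 5 4 2 6 3 1 / 6 1 3 5 2 4 / 1 6 4 3 5 2 / 3 2 6 4 1 5 / 4 5 1 2 6 3.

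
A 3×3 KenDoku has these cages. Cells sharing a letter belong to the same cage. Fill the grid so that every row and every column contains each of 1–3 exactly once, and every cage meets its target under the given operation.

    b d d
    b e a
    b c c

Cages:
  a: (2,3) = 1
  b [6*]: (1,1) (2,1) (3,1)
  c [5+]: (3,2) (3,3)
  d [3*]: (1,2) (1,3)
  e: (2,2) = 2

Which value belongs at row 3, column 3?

E is a freebie, leaving (2,2) = 2.
Cage a is given; hence (2,3) = 1.
Column 2 now contains 2, so (3,2) = 3.
Row 3 now contains 3; hence (3,3) = 2.
The 3 cells of cage b must have product 6, so (1,1) = 2.
Column 2 already has 3, which forces (1,2) = 1.
1 is placed in column 3, which forces (1,3) = 3.
Row 2 already has 1, so (2,1) = 3.
Row 3 already has 2; hence (3,1) = 1.
Filled in: 2 1 3 / 3 2 1 / 1 3 2.

2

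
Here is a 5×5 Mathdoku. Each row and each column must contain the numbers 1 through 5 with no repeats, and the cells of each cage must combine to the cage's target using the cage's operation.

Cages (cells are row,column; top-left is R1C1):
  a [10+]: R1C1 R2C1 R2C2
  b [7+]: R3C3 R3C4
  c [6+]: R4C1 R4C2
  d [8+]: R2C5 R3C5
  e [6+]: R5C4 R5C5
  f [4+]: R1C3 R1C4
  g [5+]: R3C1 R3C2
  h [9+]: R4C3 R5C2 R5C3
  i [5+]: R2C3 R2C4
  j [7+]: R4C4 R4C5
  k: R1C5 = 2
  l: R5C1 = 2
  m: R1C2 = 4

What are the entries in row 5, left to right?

2 3 4 5 1

Cage m is a single given cell, so R1C2 = 4.
Cage k is given, leaving R1C5 = 2.
L is a freebie; hence R5C1 = 2.
The only place for 5 in row 1 is R1C1.
In row 2, 5 can only go at R2C5, so R2C5 = 5.
Column 5 now contains 5, leaving R3C5 = 3.
Column 5 now contains 3, which forces R4C5 = 4.
Cage e needs two cells with sum 6; hence R5C4 = 5.
Column 5 now contains 5, leaving R5C5 = 1.
Row 3 already has 3; hence R3C1 = 4.
The two cells of cage g must have sum 5, so R3C2 = 1.
Cage b needs two cells with sum 7, which forces R3C3 = 5.
The two cells of cage b must have sum 7, which forces R3C4 = 2.
Row 4 now contains 4, which forces R4C1 = 1.
Cage c's pair has sum 6, leaving R4C2 = 5.
Cage h needs sum 9; hence R4C3 = 2.
Row 4 now contains 4; hence R4C4 = 3.
1 is placed in row 5, leaving R5C2 = 3.
The 3 cells of cage h must have sum 9, leaving R5C3 = 4.
The two cells of cage f must have sum 4, which forces R1C3 = 3.
Column 4 now contains 3, leaving R1C4 = 1.
4 is placed in column 1, leaving R2C1 = 3.
1 is placed in column 2, which forces R2C2 = 2.
Cage i needs two cells with sum 5, so R2C3 = 1.
The two cells of cage i must have sum 5, so R2C4 = 4.
The full grid is 5 4 3 1 2 / 3 2 1 4 5 / 4 1 5 2 3 / 1 5 2 3 4 / 2 3 4 5 1.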